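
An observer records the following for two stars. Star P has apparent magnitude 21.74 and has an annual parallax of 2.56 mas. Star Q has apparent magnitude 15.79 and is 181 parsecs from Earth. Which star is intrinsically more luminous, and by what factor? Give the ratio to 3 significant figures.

Star P: p = 2.56 mas = 2.56×10^-3″ → d = 1/p = 390.6 pc
Star P: M = m − 5 log₁₀ d + 5 = 21.74 − 5·2.5918 + 5 = 13.781
Star Q: M = m − 5 log₁₀ d + 5 = 15.79 − 5·2.2577 + 5 = 9.502
ΔM = M_P − M_Q = 13.781 − (9.502) = 4.280; smaller M is more luminous → Star Q.
L ratio = 10^(0.4 |ΔM|) = 10^1.712 = 51.50

Star Q is more luminous, by a factor of 51.5.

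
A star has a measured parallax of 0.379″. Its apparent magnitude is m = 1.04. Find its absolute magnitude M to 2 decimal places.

M ≈ 3.93

d = 1/p = 1/0.379″ = 2.639 pc
5 log₁₀(d/10 pc) = 5 log₁₀(2.639) − 5 = -2.893
M = m − 5 log₁₀(d/10) = 1.04 + 2.893 = 3.933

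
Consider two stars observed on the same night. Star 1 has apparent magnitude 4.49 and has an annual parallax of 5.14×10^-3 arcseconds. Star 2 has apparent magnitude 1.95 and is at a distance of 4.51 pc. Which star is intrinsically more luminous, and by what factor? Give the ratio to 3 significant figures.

Star 1 is more luminous, by a factor of 179.

Star 1: d = 1/p = 1/5.14×10^-3″ = 194.6 pc
Star 1: M = m − 5 log₁₀ d + 5 = 4.49 − 5·2.2890 + 5 = -1.955
Star 2: M = m − 5 log₁₀ d + 5 = 1.95 − 5·0.6542 + 5 = 3.679
ΔM = M_1 − M_2 = -1.955 − (3.679) = -5.634; smaller M is more luminous → Star 1.
L ratio = 10^(0.4 |ΔM|) = 10^2.254 = 179.4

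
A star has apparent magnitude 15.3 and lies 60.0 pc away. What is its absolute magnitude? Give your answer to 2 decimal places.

5 log₁₀(d/10 pc) = 5 log₁₀(60.00) − 5 = 3.891
M = m − 5 log₁₀(d/10) = 15.3 − 3.891 = 11.409

M ≈ 11.41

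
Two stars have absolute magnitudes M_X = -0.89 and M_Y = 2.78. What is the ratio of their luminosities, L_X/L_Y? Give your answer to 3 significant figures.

L_X/L_Y ≈ 29.4

ΔM = M_X − M_Y = -3.67
L_X/L_Y = 10^(−0.4 ΔM) = 10^1.468 = 29.38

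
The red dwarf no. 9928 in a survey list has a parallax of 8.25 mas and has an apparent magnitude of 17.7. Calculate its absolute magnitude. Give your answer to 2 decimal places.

p = 8.25 mas = 8.25×10^-3″ → d = 1/p = 121.2 pc
5 log₁₀(d/10 pc) = 5 log₁₀(121.2) − 5 = 5.418
M = m − 5 log₁₀(d/10) = 17.7 − 5.418 = 12.282

M ≈ 12.28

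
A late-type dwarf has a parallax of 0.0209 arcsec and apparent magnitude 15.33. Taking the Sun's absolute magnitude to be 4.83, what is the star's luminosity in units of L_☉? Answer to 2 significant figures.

L/L_☉ ≈ 1.4×10^-3

d = 1/p = 1/0.0209″ = 47.85 pc
M = m − 5 log₁₀ d + 5 = 15.33 − 5·1.6799 + 5 = 11.931
M − M_☉ = 11.931 − 4.83 = 7.101
L/L_☉ = 10^(−0.4 × 7.101) = 1.444×10^-3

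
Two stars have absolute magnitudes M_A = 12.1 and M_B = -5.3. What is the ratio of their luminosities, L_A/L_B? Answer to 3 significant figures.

ΔM = M_A − M_B = 17.4
L_A/L_B = 10^(−0.4 ΔM) = 10^-6.960 = 1.096×10^-7

L_A/L_B ≈ 1.10×10^-7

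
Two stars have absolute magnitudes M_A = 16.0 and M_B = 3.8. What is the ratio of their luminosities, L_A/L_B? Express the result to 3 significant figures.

L_A/L_B ≈ 1.32×10^-5

ΔM = M_A − M_B = 12.2
L_A/L_B = 10^(−0.4 ΔM) = 10^-4.880 = 1.318×10^-5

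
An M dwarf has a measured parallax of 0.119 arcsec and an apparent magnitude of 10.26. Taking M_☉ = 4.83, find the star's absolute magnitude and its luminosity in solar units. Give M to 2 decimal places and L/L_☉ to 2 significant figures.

M ≈ 10.64; L/L_☉ ≈ 4.8×10^-3

d = 1/p = 1/0.119″ = 8.403 pc
M = m − 5 log₁₀ d + 5 = 10.26 − 5·0.9245 + 5 = 10.638
M − M_☉ = 10.638 − 4.83 = 5.808
L/L_☉ = 10^(−0.4 × 5.808) = 4.752×10^-3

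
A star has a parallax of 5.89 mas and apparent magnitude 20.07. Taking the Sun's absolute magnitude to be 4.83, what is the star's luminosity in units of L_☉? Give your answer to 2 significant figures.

d = 1/p = 1000/5.89 mas = 169.8 pc
M = m − 5 log₁₀ d + 5 = 20.07 − 5·2.2299 + 5 = 13.921
M − M_☉ = 13.921 − 4.83 = 9.091
L/L_☉ = 10^(−0.4 × 9.091) = 2.311×10^-4

L/L_☉ ≈ 2.3×10^-4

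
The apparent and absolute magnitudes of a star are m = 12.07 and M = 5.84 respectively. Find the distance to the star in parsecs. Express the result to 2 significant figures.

d ≈ 180 pc

μ = m − M = 6.230
m − M = 5 log₁₀ d − 5
log₁₀ d = (m − M)/5 + 1 = 2.2460
d = 10^2.2460 = 176.2 pc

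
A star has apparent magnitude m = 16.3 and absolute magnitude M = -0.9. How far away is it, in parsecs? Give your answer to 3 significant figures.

Distance modulus: m − M = 16.3 − (-0.9) = 17.200
m − M = 5 log₁₀ d − 5
log₁₀ d = (m − M)/5 + 1 = 4.4400
d = 10^4.4400 = 27540 pc

d ≈ 27500 pc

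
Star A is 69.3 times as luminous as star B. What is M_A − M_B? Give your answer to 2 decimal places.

Pogson: ΔM = −2.5 log₁₀(ratio) = −2.5 log₁₀(69.3) = −2.5 × 1.8407 = -4.602
Star A is brighter, so it has the smaller magnitude: the difference is negative.

M_A − M_B ≈ -4.60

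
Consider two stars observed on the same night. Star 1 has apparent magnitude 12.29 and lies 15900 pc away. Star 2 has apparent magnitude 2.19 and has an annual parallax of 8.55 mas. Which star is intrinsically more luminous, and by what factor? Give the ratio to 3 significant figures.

Star 1 is more luminous, by a factor of 1.69.

Star 1: M = m − 5 log₁₀ d + 5 = 12.29 − 5·4.2014 + 5 = -3.717
Star 2: p = 8.55 mas = 8.55×10^-3″ → d = 1/p = 117.0 pc
Star 2: M = m − 5 log₁₀ d + 5 = 2.19 − 5·2.0680 + 5 = -3.150
ΔM = M_1 − M_2 = -3.717 − (-3.150) = -0.567; smaller M is more luminous → Star 1.
L ratio = 10^(0.4 |ΔM|) = 10^0.227 = 1.685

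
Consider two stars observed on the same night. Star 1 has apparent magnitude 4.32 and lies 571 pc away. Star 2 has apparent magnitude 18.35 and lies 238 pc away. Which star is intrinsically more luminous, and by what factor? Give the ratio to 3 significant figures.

Star 1 is more luminous, by a factor of 2.36×10^6.

Star 1: M = m − 5 log₁₀ d + 5 = 4.32 − 5·2.7566 + 5 = -4.463
Star 2: M = m − 5 log₁₀ d + 5 = 18.35 − 5·2.3766 + 5 = 11.467
ΔM = M_1 − M_2 = -4.463 − (11.467) = -15.930; smaller M is more luminous → Star 1.
L ratio = 10^(0.4 |ΔM|) = 10^6.372 = 2.356×10^6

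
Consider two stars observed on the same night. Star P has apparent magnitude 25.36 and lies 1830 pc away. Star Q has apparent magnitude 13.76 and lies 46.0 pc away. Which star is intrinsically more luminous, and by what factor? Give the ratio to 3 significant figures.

Star Q is more luminous, by a factor of 27.6.

Star P: M = m − 5 log₁₀ d + 5 = 25.36 − 5·3.2625 + 5 = 14.048
Star Q: M = m − 5 log₁₀ d + 5 = 13.76 − 5·1.6628 + 5 = 10.446
ΔM = M_P − M_Q = 14.048 − (10.446) = 3.602; smaller M is more luminous → Star Q.
L ratio = 10^(0.4 |ΔM|) = 10^1.441 = 27.58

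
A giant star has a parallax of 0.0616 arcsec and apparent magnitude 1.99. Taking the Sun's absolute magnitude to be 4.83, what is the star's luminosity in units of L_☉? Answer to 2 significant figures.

L/L_☉ ≈ 36

d = 1/p = 1/0.0616″ = 16.23 pc
M = m − 5 log₁₀ d + 5 = 1.99 − 5·1.2104 + 5 = 0.938
M − M_☉ = 0.938 − 4.83 = -3.892
L/L_☉ = 10^(−0.4 × -3.892) = 36.04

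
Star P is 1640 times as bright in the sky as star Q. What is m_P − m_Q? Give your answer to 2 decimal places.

Pogson: Δm = −2.5 log₁₀(ratio) = −2.5 log₁₀(1640) = −2.5 × 3.2148 = -8.037
Star P is brighter, so it has the smaller magnitude: the difference is negative.

m_P − m_Q ≈ -8.04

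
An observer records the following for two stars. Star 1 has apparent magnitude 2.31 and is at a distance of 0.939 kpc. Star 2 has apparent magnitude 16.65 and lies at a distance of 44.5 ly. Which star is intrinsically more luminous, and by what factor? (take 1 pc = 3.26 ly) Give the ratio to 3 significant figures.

Star 1 is more luminous, by a factor of 2.58×10^9.

Star 1: d = 0.939 kpc = 939.0 pc
Star 1: M = m − 5 log₁₀ d + 5 = 2.31 − 5·2.9727 + 5 = -7.553
Star 2: d = 44.5 ly / 3.26 = 13.65 pc
Star 2: M = m − 5 log₁₀ d + 5 = 16.65 − 5·1.1351 + 5 = 15.974
ΔM = M_1 − M_2 = -7.553 − (15.974) = -23.528; smaller M is more luminous → Star 1.
L ratio = 10^(0.4 |ΔM|) = 10^9.411 = 2.577×10^9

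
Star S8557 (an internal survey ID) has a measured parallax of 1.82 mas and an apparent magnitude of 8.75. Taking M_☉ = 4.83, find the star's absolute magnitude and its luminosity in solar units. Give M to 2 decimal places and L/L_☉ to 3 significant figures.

d = 1/p = 1000/1.82 mas = 549.5 pc
M = m − 5 log₁₀ d + 5 = 8.75 − 5·2.7399 + 5 = 0.050
M − M_☉ = 0.050 − 4.83 = -4.780
L/L_☉ = 10^(−0.4 × -4.780) = 81.63

M ≈ 0.05; L/L_☉ ≈ 81.6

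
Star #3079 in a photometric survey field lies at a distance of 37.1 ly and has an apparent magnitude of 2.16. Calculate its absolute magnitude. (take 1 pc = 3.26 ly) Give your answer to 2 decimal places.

M ≈ 1.88

d = 37.1 ly / 3.26 = 11.38 pc
5 log₁₀(d/10 pc) = 5 log₁₀(11.38) − 5 = 0.281
M = m − 5 log₁₀(d/10) = 2.16 − 0.281 = 1.879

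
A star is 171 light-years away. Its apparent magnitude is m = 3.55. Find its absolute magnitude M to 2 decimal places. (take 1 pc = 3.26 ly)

d = 171 ly / 3.26 = 52.45 pc
5 log₁₀(d/10 pc) = 5 log₁₀(52.45) − 5 = 3.599
M = m − 5 log₁₀(d/10) = 3.55 − 3.599 = -0.049

M ≈ -0.05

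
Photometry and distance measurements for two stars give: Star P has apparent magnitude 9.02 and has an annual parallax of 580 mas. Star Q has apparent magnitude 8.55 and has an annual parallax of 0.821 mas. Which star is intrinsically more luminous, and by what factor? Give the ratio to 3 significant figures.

Star P: p = 580 mas = 0.580″ → d = 1/p = 1.724 pc
Star P: M = m − 5 log₁₀ d + 5 = 9.02 − 5·0.2366 + 5 = 12.837
Star Q: p = 0.821 mas = 8.21×10^-4″ → d = 1/p = 1218 pc
Star Q: M = m − 5 log₁₀ d + 5 = 8.55 − 5·3.0857 + 5 = -1.878
ΔM = M_P − M_Q = 12.837 − (-1.878) = 14.715; smaller M is more luminous → Star Q.
L ratio = 10^(0.4 |ΔM|) = 10^5.886 = 769400

Star Q is more luminous, by a factor of 769000.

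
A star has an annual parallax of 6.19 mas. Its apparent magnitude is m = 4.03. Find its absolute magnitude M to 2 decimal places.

M ≈ -2.01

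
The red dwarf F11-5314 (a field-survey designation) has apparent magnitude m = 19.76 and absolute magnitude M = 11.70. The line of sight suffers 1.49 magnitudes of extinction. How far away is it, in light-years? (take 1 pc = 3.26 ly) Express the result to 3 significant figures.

d ≈ 672 ly

m − M = 5 log₁₀(d/10 pc) + A  ⇒  19.76 − (11.70) − 1.49 = 5 log₁₀(d/10)
6.570 = 5 log₁₀(d/10)
log₁₀ d = (m − M − A)/5 + 1 = 2.3140
d = 10^2.3140 = 206.1 pc
= 671.8 ly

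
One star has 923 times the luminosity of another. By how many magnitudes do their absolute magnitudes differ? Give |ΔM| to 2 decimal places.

|ΔM| ≈ 7.41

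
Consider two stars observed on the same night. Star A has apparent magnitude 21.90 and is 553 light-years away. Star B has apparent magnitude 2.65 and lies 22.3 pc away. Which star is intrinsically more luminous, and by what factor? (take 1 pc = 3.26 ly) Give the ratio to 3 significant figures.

Star B is more luminous, by a factor of 866000.

Star A: d = 553 ly / 3.26 = 169.6 pc
Star A: M = m − 5 log₁₀ d + 5 = 21.90 − 5·2.2295 + 5 = 15.752
Star B: M = m − 5 log₁₀ d + 5 = 2.65 − 5·1.3483 + 5 = 0.908
ΔM = M_A − M_B = 15.752 − (0.908) = 14.844; smaller M is more luminous → Star B.
L ratio = 10^(0.4 |ΔM|) = 10^5.938 = 866200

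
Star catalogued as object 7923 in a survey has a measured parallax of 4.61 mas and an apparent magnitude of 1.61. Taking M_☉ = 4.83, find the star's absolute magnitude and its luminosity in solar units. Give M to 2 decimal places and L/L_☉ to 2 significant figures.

M ≈ -5.07; L/L_☉ ≈ 9100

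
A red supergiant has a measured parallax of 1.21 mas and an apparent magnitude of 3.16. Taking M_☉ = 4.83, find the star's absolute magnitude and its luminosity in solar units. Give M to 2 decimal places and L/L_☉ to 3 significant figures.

M ≈ -6.43; L/L_☉ ≈ 31800

d = 1/p = 1000/1.21 mas = 826.4 pc
M = m − 5 log₁₀ d + 5 = 3.16 − 5·2.9172 + 5 = -6.426
M − M_☉ = -6.426 − 4.83 = -11.256
L/L_☉ = 10^(−0.4 × -11.256) = 31800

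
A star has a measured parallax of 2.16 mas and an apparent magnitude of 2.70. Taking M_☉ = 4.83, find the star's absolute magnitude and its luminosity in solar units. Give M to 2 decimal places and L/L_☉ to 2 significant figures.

d = 1/p = 1000/2.16 mas = 463.0 pc
M = m − 5 log₁₀ d + 5 = 2.70 − 5·2.6655 + 5 = -5.628
M − M_☉ = -5.628 − 4.83 = -10.458
L/L_☉ = 10^(−0.4 × -10.458) = 15240

M ≈ -5.63; L/L_☉ ≈ 15000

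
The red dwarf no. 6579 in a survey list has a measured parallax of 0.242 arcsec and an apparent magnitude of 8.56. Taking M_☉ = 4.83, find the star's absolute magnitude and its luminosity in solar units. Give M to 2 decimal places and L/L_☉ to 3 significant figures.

M ≈ 10.48; L/L_☉ ≈ 5.50×10^-3

d = 1/p = 1/0.242″ = 4.132 pc
M = m − 5 log₁₀ d + 5 = 8.56 − 5·0.6162 + 5 = 10.479
M − M_☉ = 10.479 − 4.83 = 5.649
L/L_☉ = 10^(−0.4 × 5.649) = 5.500×10^-3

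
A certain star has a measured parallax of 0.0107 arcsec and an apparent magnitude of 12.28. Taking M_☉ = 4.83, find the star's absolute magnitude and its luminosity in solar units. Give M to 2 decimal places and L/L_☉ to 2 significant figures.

d = 1/p = 1/0.0107″ = 93.46 pc
M = m − 5 log₁₀ d + 5 = 12.28 − 5·1.9706 + 5 = 7.427
M − M_☉ = 7.427 − 4.83 = 2.597
L/L_☉ = 10^(−0.4 × 2.597) = 0.09146

M ≈ 7.43; L/L_☉ ≈ 0.091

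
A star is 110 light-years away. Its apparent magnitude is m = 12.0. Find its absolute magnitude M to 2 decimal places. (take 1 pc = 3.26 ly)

M ≈ 9.36

d = 110 ly / 3.26 = 33.74 pc
5 log₁₀(d/10 pc) = 5 log₁₀(33.74) − 5 = 2.641
M = m − 5 log₁₀(d/10) = 12.0 − 2.641 = 9.359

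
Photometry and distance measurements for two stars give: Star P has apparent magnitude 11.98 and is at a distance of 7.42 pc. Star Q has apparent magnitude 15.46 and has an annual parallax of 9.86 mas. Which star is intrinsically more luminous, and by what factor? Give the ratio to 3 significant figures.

Star Q is more luminous, by a factor of 7.58.

Star P: M = m − 5 log₁₀ d + 5 = 11.98 − 5·0.8704 + 5 = 12.628
Star Q: p = 9.86 mas = 9.86×10^-3″ → d = 1/p = 101.4 pc
Star Q: M = m − 5 log₁₀ d + 5 = 15.46 − 5·2.0061 + 5 = 10.429
ΔM = M_P − M_Q = 12.628 − (10.429) = 2.199; smaller M is more luminous → Star Q.
L ratio = 10^(0.4 |ΔM|) = 10^0.879 = 7.576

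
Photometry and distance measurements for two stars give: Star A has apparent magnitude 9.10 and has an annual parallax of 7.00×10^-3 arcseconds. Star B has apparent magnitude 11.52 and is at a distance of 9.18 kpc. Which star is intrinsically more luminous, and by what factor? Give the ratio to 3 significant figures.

Star B is more luminous, by a factor of 445.

Star A: d = 1/p = 1/7.00×10^-3″ = 142.9 pc
Star A: M = m − 5 log₁₀ d + 5 = 9.10 − 5·2.1549 + 5 = 3.325
Star B: d = 9.18 kpc = 9180 pc
Star B: M = m − 5 log₁₀ d + 5 = 11.52 − 5·3.9628 + 5 = -3.294
ΔM = M_A − M_B = 3.325 − (-3.294) = 6.620; smaller M is more luminous → Star B.
L ratio = 10^(0.4 |ΔM|) = 10^2.648 = 444.5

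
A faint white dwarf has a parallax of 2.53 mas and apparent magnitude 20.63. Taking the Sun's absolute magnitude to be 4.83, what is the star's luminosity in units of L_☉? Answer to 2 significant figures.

d = 1/p = 1000/2.53 mas = 395.3 pc
M = m − 5 log₁₀ d + 5 = 20.63 − 5·2.5969 + 5 = 12.646
M − M_☉ = 12.646 − 4.83 = 7.816
L/L_☉ = 10^(−0.4 × 7.816) = 7.478×10^-4

L/L_☉ ≈ 7.5×10^-4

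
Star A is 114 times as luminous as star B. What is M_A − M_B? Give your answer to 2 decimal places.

M_A − M_B ≈ -5.14

Pogson: ΔM = −2.5 log₁₀(ratio) = −2.5 log₁₀(114) = −2.5 × 2.0569 = -5.142
Star A is brighter, so it has the smaller magnitude: the difference is negative.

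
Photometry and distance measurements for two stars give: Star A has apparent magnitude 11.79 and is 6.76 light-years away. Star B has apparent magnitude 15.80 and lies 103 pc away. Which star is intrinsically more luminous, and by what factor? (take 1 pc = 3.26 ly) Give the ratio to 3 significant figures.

Star B is more luminous, by a factor of 61.4.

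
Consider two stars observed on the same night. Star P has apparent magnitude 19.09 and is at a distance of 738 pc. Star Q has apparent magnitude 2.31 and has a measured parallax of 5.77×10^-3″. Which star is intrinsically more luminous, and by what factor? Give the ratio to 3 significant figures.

Star Q is more luminous, by a factor of 284000.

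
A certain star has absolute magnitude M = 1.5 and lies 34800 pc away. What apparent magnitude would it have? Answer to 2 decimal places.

m = M + 5 log₁₀ d − 5 = 1.5 + 5·4.5416 − 5 = 19.208

m ≈ 19.21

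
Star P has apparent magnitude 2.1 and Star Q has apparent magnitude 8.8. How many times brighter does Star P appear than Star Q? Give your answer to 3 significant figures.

479

Δm = 2.1 − (8.8) = -6.7
Flux ratio = 10^(−0.4 Δm) = 10^(−0.4 × -6.7) = 10^2.680 = 478.6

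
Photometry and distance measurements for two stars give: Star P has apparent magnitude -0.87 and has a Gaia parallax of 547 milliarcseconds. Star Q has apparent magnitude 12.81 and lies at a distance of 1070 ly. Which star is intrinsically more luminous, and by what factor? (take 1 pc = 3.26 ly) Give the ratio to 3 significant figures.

Star P: p = 547 mas = 0.547″ → d = 1/p = 1.828 pc
Star P: M = m − 5 log₁₀ d + 5 = -0.87 − 5·0.2620 + 5 = 2.820
Star Q: d = 1070 ly / 3.26 = 328.2 pc
Star Q: M = m − 5 log₁₀ d + 5 = 12.81 − 5·2.5162 + 5 = 5.229
ΔM = M_P − M_Q = 2.820 − (5.229) = -2.409; smaller M is more luminous → Star P.
L ratio = 10^(0.4 |ΔM|) = 10^0.964 = 9.198

Star P is more luminous, by a factor of 9.20.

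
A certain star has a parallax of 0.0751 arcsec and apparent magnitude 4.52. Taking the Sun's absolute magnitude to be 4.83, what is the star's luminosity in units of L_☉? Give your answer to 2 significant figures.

d = 1/p = 1/0.0751″ = 13.32 pc
M = m − 5 log₁₀ d + 5 = 4.52 − 5·1.1244 + 5 = 3.898
M − M_☉ = 3.898 − 4.83 = -0.932
L/L_☉ = 10^(−0.4 × -0.932) = 2.359

L/L_☉ ≈ 2.4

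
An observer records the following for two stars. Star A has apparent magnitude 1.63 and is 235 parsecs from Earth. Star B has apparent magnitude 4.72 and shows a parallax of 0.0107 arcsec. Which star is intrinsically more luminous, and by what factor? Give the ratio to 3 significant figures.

Star A: M = m − 5 log₁₀ d + 5 = 1.63 − 5·2.3711 + 5 = -5.225
Star B: d = 1/p = 1/0.0107″ = 93.46 pc
Star B: M = m − 5 log₁₀ d + 5 = 4.72 − 5·1.9706 + 5 = -0.133
ΔM = M_A − M_B = -5.225 − (-0.133) = -5.092; smaller M is more luminous → Star A.
L ratio = 10^(0.4 |ΔM|) = 10^2.037 = 108.9

Star A is more luminous, by a factor of 109.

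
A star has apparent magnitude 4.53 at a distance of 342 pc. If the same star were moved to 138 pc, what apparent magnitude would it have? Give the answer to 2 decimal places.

Flux ∝ 1/d², so Δm = 5 log₁₀(d₂/d₁) = 5 log₁₀(138/342) = -1.971
m₂ = m₁ + Δm = 4.53 + (-1.971) = 2.559

m ≈ 2.56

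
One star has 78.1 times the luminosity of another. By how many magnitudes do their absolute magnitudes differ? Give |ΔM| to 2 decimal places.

|ΔM| ≈ 4.73

Pogson: ΔM = −2.5 log₁₀(ratio) = −2.5 log₁₀(78.1) = −2.5 × 1.8927 = -4.732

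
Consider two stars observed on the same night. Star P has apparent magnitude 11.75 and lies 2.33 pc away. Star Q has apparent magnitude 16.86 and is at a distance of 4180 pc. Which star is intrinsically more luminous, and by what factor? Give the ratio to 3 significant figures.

Star Q is more luminous, by a factor of 29100.

Star P: M = m − 5 log₁₀ d + 5 = 11.75 − 5·0.3674 + 5 = 14.913
Star Q: M = m − 5 log₁₀ d + 5 = 16.86 − 5·3.6212 + 5 = 3.754
ΔM = M_P − M_Q = 14.913 − (3.754) = 11.159; smaller M is more luminous → Star Q.
L ratio = 10^(0.4 |ΔM|) = 10^4.464 = 29080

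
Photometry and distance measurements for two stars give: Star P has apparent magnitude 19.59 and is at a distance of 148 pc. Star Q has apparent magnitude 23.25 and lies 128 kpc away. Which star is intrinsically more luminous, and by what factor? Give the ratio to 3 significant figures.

Star Q is more luminous, by a factor of 25700.

Star P: M = m − 5 log₁₀ d + 5 = 19.59 − 5·2.1703 + 5 = 13.739
Star Q: d = 128 kpc = 128000 pc
Star Q: M = m − 5 log₁₀ d + 5 = 23.25 − 5·5.1072 + 5 = 2.714
ΔM = M_P − M_Q = 13.739 − (2.714) = 11.025; smaller M is more luminous → Star Q.
L ratio = 10^(0.4 |ΔM|) = 10^4.410 = 25700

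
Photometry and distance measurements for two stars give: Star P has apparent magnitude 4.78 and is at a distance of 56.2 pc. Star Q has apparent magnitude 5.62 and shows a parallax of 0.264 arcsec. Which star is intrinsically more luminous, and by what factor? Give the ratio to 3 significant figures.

Star P is more luminous, by a factor of 477.

Star P: M = m − 5 log₁₀ d + 5 = 4.78 − 5·1.7497 + 5 = 1.031
Star Q: d = 1/p = 1/0.264″ = 3.788 pc
Star Q: M = m − 5 log₁₀ d + 5 = 5.62 − 5·0.5784 + 5 = 7.728
ΔM = M_P − M_Q = 1.031 − (7.728) = -6.697; smaller M is more luminous → Star P.
L ratio = 10^(0.4 |ΔM|) = 10^2.679 = 477.2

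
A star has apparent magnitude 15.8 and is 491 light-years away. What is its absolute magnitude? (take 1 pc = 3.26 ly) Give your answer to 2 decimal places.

M ≈ 9.91

d = 491 ly / 3.26 = 150.6 pc
5 log₁₀(d/10 pc) = 5 log₁₀(150.6) − 5 = 5.889
M = m − 5 log₁₀(d/10) = 15.8 − 5.889 = 9.911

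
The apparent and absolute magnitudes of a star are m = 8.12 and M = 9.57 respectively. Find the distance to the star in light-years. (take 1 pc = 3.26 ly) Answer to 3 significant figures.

d ≈ 16.7 ly

μ = m − M = -1.450
m − M = 5 log₁₀ d − 5
log₁₀ d = (m − M)/5 + 1 = 0.7100
d = 10^0.7100 = 5.129 pc
= 16.72 ly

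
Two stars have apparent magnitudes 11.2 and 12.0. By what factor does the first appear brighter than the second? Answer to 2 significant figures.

Δm = 11.2 − (12.0) = -0.8
Flux ratio = 10^(−0.4 Δm) = 10^(−0.4 × -0.8) = 10^0.320 = 2.089

2.1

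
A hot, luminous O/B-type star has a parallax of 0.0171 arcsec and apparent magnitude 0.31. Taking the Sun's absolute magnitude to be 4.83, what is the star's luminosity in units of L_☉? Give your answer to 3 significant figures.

d = 1/p = 1/0.0171″ = 58.48 pc
M = m − 5 log₁₀ d + 5 = 0.31 − 5·1.7670 + 5 = -3.525
M − M_☉ = -3.525 − 4.83 = -8.355
L/L_☉ = 10^(−0.4 × -8.355) = 2198

L/L_☉ ≈ 2200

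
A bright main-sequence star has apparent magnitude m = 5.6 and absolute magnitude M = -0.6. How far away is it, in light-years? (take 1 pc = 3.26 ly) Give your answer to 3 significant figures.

d ≈ 567 ly

μ = m − M = 6.200
m − M = 5 log₁₀ d − 5
log₁₀ d = (m − M)/5 + 1 = 2.2400
d = 10^2.2400 = 173.8 pc
= 566.5 ly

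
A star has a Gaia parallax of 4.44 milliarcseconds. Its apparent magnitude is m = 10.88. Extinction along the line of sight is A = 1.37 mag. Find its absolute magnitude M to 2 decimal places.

p = 4.44 mas = 4.44×10^-3″ → d = 1/p = 225.2 pc
5 log₁₀(d/10 pc) = 5 log₁₀(225.2) − 5 = 6.763
M = m − 5 log₁₀(d/10) − A = 10.88 − 6.763 − 1.37 = 2.747

M ≈ 2.75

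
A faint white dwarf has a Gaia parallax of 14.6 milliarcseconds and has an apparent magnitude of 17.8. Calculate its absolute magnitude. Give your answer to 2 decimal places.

p = 14.6 mas = 0.0146″ → d = 1/p = 68.49 pc
5 log₁₀(d/10 pc) = 5 log₁₀(68.49) − 5 = 4.178
M = m − 5 log₁₀(d/10) = 17.8 − 4.178 = 13.622

M ≈ 13.62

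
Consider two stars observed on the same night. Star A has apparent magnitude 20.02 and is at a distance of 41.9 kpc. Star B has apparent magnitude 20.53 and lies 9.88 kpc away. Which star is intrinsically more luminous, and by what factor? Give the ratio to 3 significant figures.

Star A is more luminous, by a factor of 28.8.

Star A: d = 41.9 kpc = 41900 pc
Star A: M = m − 5 log₁₀ d + 5 = 20.02 − 5·4.6222 + 5 = 1.909
Star B: d = 9.88 kpc = 9880 pc
Star B: M = m − 5 log₁₀ d + 5 = 20.53 − 5·3.9948 + 5 = 5.556
ΔM = M_A − M_B = 1.909 − (5.556) = -3.647; smaller M is more luminous → Star A.
L ratio = 10^(0.4 |ΔM|) = 10^1.459 = 28.77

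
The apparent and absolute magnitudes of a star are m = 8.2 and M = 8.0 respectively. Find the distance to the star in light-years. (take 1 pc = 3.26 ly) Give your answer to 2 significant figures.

μ = m − M = 0.200
m − M = 5 log₁₀ d − 5
log₁₀ d = (m − M)/5 + 1 = 1.0400
d = 10^1.0400 = 10.96 pc
= 35.75 ly

d ≈ 36 ly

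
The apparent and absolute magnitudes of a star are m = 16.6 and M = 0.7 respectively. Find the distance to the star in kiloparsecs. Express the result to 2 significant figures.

μ = m − M = 15.900
m − M = 5 log₁₀ d − 5
log₁₀ d = (m − M)/5 + 1 = 4.1800
d = 10^4.1800 = 15140 pc
= 15.14 kpc

d ≈ 15 kpc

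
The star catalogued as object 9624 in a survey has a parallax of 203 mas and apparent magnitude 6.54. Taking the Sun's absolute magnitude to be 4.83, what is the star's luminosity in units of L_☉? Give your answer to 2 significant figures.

L/L_☉ ≈ 0.050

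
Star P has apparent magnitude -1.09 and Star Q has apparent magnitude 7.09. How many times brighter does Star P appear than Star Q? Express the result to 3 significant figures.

1870

Magnitude difference = -8.18
Flux ratio = 10^(−0.4 Δm) = 10^(−0.4 × -8.18) = 10^3.272 = 1871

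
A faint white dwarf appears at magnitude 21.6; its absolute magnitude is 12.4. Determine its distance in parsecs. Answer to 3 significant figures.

d ≈ 692 pc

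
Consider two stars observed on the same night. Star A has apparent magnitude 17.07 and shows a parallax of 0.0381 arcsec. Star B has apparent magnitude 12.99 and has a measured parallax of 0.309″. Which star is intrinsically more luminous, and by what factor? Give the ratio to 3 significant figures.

Star A: d = 1/p = 1/0.0381″ = 26.25 pc
Star A: M = m − 5 log₁₀ d + 5 = 17.07 − 5·1.4191 + 5 = 14.975
Star B: d = 1/p = 1/0.309″ = 3.236 pc
Star B: M = m − 5 log₁₀ d + 5 = 12.99 − 5·0.5100 + 5 = 15.440
ΔM = M_A − M_B = 14.975 − (15.440) = -0.465; smaller M is more luminous → Star A.
L ratio = 10^(0.4 |ΔM|) = 10^0.186 = 1.535

Star A is more luminous, by a factor of 1.53.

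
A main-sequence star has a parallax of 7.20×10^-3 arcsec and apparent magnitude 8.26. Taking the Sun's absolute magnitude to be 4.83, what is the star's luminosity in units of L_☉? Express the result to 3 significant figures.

L/L_☉ ≈ 8.19

d = 1/p = 1/7.20×10^-3″ = 138.9 pc
M = m − 5 log₁₀ d + 5 = 8.26 − 5·2.1427 + 5 = 2.547
M − M_☉ = 2.547 − 4.83 = -2.283
L/L_☉ = 10^(−0.4 × -2.283) = 8.191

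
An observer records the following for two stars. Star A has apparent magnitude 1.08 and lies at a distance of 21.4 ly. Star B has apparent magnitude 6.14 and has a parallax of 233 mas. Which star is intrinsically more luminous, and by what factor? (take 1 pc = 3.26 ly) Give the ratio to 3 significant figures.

Star A is more luminous, by a factor of 247.

Star A: d = 21.4 ly / 3.26 = 6.564 pc
Star A: M = m − 5 log₁₀ d + 5 = 1.08 − 5·0.8172 + 5 = 1.994
Star B: p = 233 mas = 0.233″ → d = 1/p = 4.292 pc
Star B: M = m − 5 log₁₀ d + 5 = 6.14 − 5·0.6326 + 5 = 7.977
ΔM = M_A − M_B = 1.994 − (7.977) = -5.983; smaller M is more luminous → Star A.
L ratio = 10^(0.4 |ΔM|) = 10^2.393 = 247.2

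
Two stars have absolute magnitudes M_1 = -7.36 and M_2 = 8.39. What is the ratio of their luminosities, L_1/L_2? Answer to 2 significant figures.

ΔM = M_1 − M_2 = -15.75
L_1/L_2 = 10^(−0.4 ΔM) = 10^6.300 = 1.995×10^6

L_1/L_2 ≈ 2.0×10^6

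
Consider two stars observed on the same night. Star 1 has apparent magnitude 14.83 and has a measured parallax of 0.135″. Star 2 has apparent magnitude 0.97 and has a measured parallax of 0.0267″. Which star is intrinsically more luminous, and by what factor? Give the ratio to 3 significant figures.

Star 2 is more luminous, by a factor of 8.95×10^6.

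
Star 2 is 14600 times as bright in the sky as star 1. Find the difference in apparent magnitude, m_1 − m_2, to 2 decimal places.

m_1 − m_2 ≈ 10.41

Pogson: Δm = −2.5 log₁₀(ratio) = −2.5 log₁₀(14600) = −2.5 × 4.1644 = -10.411
Star 2 is brighter so has the smaller magnitude: m_1 − m_2 is positive.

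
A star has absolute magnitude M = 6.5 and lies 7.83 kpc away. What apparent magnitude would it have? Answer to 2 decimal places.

d = 7.83 kpc = 7830 pc
m = M + 5 log₁₀ d − 5 = 6.5 + 5·3.8938 − 5 = 20.969

m ≈ 20.97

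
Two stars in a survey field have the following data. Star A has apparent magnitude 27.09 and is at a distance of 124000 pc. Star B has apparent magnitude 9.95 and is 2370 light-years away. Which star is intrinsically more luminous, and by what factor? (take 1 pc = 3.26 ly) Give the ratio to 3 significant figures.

Star A: M = m − 5 log₁₀ d + 5 = 27.09 − 5·5.0934 + 5 = 6.623
Star B: d = 2370 ly / 3.26 = 727.0 pc
Star B: M = m − 5 log₁₀ d + 5 = 9.95 − 5·2.8615 + 5 = 0.642
ΔM = M_A − M_B = 6.623 − (0.642) = 5.981; smaller M is more luminous → Star B.
L ratio = 10^(0.4 |ΔM|) = 10^2.392 = 246.7

Star B is more luminous, by a factor of 247.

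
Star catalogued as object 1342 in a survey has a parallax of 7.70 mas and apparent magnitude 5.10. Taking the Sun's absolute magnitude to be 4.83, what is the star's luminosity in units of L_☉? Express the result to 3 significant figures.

L/L_☉ ≈ 132

d = 1/p = 1000/7.70 mas = 129.9 pc
M = m − 5 log₁₀ d + 5 = 5.10 − 5·2.1135 + 5 = -0.468
M − M_☉ = -0.468 − 4.83 = -5.298
L/L_☉ = 10^(−0.4 × -5.298) = 131.5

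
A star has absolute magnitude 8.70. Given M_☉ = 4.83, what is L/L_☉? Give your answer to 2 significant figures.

L/L_☉ ≈ 0.028

M − M_☉ = 8.70 − 4.83 = 3.870
L/L_☉ = 10^(−0.4 (M − M_☉)) = 10^-1.548 = 0.02831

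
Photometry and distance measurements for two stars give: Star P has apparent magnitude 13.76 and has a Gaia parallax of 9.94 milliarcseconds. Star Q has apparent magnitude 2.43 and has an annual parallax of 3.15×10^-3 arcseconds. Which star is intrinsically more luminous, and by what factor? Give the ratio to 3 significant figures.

Star Q is more luminous, by a factor of 339000.

Star P: p = 9.94 mas = 9.94×10^-3″ → d = 1/p = 100.6 pc
Star P: M = m − 5 log₁₀ d + 5 = 13.76 − 5·2.0026 + 5 = 8.747
Star Q: d = 1/p = 1/3.15×10^-3″ = 317.5 pc
Star Q: M = m − 5 log₁₀ d + 5 = 2.43 − 5·2.5017 + 5 = -5.078
ΔM = M_P − M_Q = 8.747 − (-5.078) = 13.825; smaller M is more luminous → Star Q.
L ratio = 10^(0.4 |ΔM|) = 10^5.530 = 339000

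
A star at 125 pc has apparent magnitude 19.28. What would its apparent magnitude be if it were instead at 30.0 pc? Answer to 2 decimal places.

m ≈ 16.18

Flux ∝ 1/d², so Δm = 5 log₁₀(d₂/d₁) = 5 log₁₀(30.0/125) = -3.099
m₂ = m₁ + Δm = 19.28 + (-3.099) = 16.181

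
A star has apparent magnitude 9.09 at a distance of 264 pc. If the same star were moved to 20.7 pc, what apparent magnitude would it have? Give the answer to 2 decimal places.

Flux ∝ 1/d², so Δm = 5 log₁₀(d₂/d₁) = 5 log₁₀(20.7/264) = -5.528
m₂ = m₁ + Δm = 9.09 + (-5.528) = 3.562

m ≈ 3.56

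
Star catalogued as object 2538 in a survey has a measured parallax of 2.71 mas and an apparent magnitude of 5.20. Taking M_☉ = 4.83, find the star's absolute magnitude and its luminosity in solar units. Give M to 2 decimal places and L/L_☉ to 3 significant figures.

d = 1/p = 1000/2.71 mas = 369.0 pc
M = m − 5 log₁₀ d + 5 = 5.20 − 5·2.5670 + 5 = -2.635
M − M_☉ = -2.635 − 4.83 = -7.465
L/L_☉ = 10^(−0.4 × -7.465) = 968.4

M ≈ -2.64; L/L_☉ ≈ 968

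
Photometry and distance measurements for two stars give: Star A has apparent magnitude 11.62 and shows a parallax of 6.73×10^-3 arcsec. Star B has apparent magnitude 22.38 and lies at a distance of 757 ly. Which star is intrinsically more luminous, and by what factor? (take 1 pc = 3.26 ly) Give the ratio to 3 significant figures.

Star A is more luminous, by a factor of 8250.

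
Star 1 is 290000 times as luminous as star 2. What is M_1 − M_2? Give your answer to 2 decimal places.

M_1 − M_2 ≈ -13.66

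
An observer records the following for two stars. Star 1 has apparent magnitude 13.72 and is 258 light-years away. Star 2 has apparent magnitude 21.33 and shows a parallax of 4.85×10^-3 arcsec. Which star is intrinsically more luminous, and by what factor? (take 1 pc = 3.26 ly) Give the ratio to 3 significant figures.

Star 1 is more luminous, by a factor of 163.

Star 1: d = 258 ly / 3.26 = 79.14 pc
Star 1: M = m − 5 log₁₀ d + 5 = 13.72 − 5·1.8984 + 5 = 9.228
Star 2: d = 1/p = 1/4.85×10^-3″ = 206.2 pc
Star 2: M = m − 5 log₁₀ d + 5 = 21.33 − 5·2.3143 + 5 = 14.759
ΔM = M_1 − M_2 = 9.228 − (14.759) = -5.531; smaller M is more luminous → Star 1.
L ratio = 10^(0.4 |ΔM|) = 10^2.212 = 163.0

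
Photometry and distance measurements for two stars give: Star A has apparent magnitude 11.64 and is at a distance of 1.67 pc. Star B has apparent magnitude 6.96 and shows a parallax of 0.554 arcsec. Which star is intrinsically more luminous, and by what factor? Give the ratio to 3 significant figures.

Star A: M = m − 5 log₁₀ d + 5 = 11.64 − 5·0.2227 + 5 = 15.526
Star B: d = 1/p = 1/0.554″ = 1.805 pc
Star B: M = m − 5 log₁₀ d + 5 = 6.96 − 5·0.2565 + 5 = 10.678
ΔM = M_A − M_B = 15.526 − (10.678) = 4.849; smaller M is more luminous → Star B.
L ratio = 10^(0.4 |ΔM|) = 10^1.940 = 87.01

Star B is more luminous, by a factor of 87.0.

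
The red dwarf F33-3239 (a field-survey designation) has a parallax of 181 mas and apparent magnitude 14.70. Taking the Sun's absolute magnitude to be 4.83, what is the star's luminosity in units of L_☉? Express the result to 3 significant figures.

L/L_☉ ≈ 3.44×10^-5

d = 1/p = 1000/181 mas = 5.525 pc
M = m − 5 log₁₀ d + 5 = 14.70 − 5·0.7423 + 5 = 15.988
M − M_☉ = 15.988 − 4.83 = 11.158
L/L_☉ = 10^(−0.4 × 11.158) = 3.441×10^-5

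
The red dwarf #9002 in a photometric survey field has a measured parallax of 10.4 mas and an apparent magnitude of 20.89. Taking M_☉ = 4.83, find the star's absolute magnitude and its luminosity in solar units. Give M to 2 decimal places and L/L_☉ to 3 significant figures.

d = 1/p = 1000/10.4 mas = 96.15 pc
M = m − 5 log₁₀ d + 5 = 20.89 − 5·1.9830 + 5 = 15.975
M − M_☉ = 15.975 − 4.83 = 11.145
L/L_☉ = 10^(−0.4 × 11.145) = 3.483×10^-5

M ≈ 15.98; L/L_☉ ≈ 3.48×10^-5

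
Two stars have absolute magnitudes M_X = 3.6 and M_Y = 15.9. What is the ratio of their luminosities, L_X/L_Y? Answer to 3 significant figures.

L_X/L_Y ≈ 83200

ΔM = M_X − M_Y = -12.3
L_X/L_Y = 10^(−0.4 ΔM) = 10^4.920 = 83180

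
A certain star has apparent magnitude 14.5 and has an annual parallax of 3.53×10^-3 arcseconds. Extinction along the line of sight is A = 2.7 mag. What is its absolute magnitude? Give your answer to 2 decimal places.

d = 1/p = 1/3.53×10^-3″ = 283.3 pc
5 log₁₀(d/10 pc) = 5 log₁₀(283.3) − 5 = 7.261
M = m − 5 log₁₀(d/10) − A = 14.5 − 7.261 − 2.7 = 4.539

M ≈ 4.54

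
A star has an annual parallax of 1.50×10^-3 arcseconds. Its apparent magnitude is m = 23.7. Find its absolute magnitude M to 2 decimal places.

M ≈ 14.58

d = 1/p = 1/1.50×10^-3″ = 666.7 pc
5 log₁₀(d/10 pc) = 5 log₁₀(666.7) − 5 = 9.120
M = m − 5 log₁₀(d/10) = 23.7 − 9.120 = 14.580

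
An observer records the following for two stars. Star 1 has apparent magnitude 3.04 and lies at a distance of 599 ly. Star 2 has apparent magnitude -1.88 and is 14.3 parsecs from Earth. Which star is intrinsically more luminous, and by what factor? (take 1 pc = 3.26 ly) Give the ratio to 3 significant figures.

Star 1 is more luminous, by a factor of 1.78.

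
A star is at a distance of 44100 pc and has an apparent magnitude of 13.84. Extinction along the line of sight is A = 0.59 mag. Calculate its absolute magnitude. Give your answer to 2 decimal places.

5 log₁₀(d/10 pc) = 5 log₁₀(44100) − 5 = 18.222
M = m − 5 log₁₀(d/10) − A = 13.84 − 18.222 − 0.59 = -4.972

M ≈ -4.97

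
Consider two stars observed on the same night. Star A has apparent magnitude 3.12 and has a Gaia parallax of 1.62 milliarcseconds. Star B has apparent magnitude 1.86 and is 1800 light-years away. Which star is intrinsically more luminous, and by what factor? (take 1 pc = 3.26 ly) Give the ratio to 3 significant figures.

Star B is more luminous, by a factor of 2.55.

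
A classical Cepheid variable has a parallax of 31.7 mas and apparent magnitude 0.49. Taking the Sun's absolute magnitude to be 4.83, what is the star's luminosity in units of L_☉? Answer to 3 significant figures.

L/L_☉ ≈ 542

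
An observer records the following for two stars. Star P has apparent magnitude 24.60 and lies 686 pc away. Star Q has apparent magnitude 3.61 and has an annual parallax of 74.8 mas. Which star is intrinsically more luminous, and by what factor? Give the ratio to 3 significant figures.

Star P: M = m − 5 log₁₀ d + 5 = 24.60 − 5·2.8363 + 5 = 15.418
Star Q: p = 74.8 mas = 0.0748″ → d = 1/p = 13.37 pc
Star Q: M = m − 5 log₁₀ d + 5 = 3.61 − 5·1.1261 + 5 = 2.980
ΔM = M_P − M_Q = 15.418 − (2.980) = 12.439; smaller M is more luminous → Star Q.
L ratio = 10^(0.4 |ΔM|) = 10^4.976 = 94530

Star Q is more luminous, by a factor of 94500.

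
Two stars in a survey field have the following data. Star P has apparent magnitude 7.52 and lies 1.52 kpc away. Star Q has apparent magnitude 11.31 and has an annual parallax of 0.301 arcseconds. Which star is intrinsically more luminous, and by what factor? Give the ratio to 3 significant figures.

Star P is more luminous, by a factor of 6.87×10^6.

Star P: d = 1.52 kpc = 1520 pc
Star P: M = m − 5 log₁₀ d + 5 = 7.52 − 5·3.1818 + 5 = -3.389
Star Q: d = 1/p = 1/0.301″ = 3.322 pc
Star Q: M = m − 5 log₁₀ d + 5 = 11.31 − 5·0.5214 + 5 = 13.703
ΔM = M_P − M_Q = -3.389 − (13.703) = -17.092; smaller M is more luminous → Star P.
L ratio = 10^(0.4 |ΔM|) = 10^6.837 = 6.868×10^6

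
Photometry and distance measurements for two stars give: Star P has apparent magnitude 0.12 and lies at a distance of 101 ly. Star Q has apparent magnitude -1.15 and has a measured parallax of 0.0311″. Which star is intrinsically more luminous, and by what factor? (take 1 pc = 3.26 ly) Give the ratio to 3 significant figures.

Star Q is more luminous, by a factor of 3.47.

Star P: d = 101 ly / 3.26 = 30.98 pc
Star P: M = m − 5 log₁₀ d + 5 = 0.12 − 5·1.4911 + 5 = -2.336
Star Q: d = 1/p = 1/0.0311″ = 32.15 pc
Star Q: M = m − 5 log₁₀ d + 5 = -1.15 − 5·1.5072 + 5 = -3.686
ΔM = M_P − M_Q = -2.336 − (-3.686) = 1.351; smaller M is more luminous → Star Q.
L ratio = 10^(0.4 |ΔM|) = 10^0.540 = 3.470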